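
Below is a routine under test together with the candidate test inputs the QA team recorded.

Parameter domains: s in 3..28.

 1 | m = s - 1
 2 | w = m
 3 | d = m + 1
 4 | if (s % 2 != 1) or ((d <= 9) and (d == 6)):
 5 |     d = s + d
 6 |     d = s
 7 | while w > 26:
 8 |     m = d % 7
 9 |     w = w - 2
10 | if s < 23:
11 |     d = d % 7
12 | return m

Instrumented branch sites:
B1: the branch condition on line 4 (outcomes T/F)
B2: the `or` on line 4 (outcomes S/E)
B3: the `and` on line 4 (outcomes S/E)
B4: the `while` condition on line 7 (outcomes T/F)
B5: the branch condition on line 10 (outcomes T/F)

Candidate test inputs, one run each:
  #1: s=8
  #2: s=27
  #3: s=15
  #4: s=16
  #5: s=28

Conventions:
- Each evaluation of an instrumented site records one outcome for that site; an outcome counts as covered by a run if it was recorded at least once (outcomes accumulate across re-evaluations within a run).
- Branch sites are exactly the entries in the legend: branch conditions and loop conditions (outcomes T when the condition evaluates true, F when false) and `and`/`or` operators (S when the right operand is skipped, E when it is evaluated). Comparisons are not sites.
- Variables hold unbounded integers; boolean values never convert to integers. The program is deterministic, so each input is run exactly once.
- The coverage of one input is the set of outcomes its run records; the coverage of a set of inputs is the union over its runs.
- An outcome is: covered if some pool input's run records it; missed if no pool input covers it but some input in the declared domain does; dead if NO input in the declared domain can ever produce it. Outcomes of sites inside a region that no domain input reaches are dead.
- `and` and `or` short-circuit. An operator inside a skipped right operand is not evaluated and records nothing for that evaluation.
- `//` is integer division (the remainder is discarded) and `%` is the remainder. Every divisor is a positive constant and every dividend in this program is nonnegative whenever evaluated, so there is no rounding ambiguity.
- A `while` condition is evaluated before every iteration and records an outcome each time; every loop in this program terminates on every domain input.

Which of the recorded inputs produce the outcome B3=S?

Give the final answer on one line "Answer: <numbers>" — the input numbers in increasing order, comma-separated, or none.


input #1 (s=8): misses B3=S
input #2 (s=27): covers B3=S
input #3 (s=15): covers B3=S
input #4 (s=16): misses B3=S
input #5 (s=28): misses B3=S
Answer: 2, 3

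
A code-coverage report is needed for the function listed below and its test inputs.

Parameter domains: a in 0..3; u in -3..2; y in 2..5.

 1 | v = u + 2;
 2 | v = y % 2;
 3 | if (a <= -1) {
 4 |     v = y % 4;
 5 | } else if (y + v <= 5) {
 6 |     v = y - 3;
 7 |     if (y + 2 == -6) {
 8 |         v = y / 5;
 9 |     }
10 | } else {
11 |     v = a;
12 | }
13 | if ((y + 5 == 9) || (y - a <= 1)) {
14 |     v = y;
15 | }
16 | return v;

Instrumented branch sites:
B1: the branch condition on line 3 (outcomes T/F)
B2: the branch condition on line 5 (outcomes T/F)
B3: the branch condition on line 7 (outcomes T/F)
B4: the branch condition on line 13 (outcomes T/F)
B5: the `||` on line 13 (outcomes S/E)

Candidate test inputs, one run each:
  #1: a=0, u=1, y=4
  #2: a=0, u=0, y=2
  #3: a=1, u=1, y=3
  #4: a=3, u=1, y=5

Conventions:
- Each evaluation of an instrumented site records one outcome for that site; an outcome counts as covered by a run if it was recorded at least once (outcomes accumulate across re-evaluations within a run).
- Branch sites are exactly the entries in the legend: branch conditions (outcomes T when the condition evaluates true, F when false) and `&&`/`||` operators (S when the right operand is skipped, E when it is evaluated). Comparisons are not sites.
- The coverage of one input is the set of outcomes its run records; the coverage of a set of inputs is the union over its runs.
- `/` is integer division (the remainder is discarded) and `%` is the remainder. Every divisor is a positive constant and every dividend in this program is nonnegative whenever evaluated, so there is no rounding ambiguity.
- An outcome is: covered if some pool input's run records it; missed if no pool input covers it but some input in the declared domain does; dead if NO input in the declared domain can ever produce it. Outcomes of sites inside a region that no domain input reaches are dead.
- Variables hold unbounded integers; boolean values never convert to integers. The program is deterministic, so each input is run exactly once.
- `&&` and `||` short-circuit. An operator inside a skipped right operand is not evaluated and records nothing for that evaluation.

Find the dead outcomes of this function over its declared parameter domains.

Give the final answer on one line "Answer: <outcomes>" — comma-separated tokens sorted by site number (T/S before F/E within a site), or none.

checking every outcome against all 96 domain inputs:
  B1=T: zero occurrences over every domain input -> dead
  B3=T: zero occurrences over every domain input -> dead
  reachable outcomes have witnesses, e.g. B1=F (e.g. a=0, u=-3, y=2), B2=T (e.g. a=0, u=-3, y=2), B2=F (e.g. a=0, u=-3, y=5), B3=F (e.g. a=0, u=-3, y=2)

Answer: B1=T, B3=T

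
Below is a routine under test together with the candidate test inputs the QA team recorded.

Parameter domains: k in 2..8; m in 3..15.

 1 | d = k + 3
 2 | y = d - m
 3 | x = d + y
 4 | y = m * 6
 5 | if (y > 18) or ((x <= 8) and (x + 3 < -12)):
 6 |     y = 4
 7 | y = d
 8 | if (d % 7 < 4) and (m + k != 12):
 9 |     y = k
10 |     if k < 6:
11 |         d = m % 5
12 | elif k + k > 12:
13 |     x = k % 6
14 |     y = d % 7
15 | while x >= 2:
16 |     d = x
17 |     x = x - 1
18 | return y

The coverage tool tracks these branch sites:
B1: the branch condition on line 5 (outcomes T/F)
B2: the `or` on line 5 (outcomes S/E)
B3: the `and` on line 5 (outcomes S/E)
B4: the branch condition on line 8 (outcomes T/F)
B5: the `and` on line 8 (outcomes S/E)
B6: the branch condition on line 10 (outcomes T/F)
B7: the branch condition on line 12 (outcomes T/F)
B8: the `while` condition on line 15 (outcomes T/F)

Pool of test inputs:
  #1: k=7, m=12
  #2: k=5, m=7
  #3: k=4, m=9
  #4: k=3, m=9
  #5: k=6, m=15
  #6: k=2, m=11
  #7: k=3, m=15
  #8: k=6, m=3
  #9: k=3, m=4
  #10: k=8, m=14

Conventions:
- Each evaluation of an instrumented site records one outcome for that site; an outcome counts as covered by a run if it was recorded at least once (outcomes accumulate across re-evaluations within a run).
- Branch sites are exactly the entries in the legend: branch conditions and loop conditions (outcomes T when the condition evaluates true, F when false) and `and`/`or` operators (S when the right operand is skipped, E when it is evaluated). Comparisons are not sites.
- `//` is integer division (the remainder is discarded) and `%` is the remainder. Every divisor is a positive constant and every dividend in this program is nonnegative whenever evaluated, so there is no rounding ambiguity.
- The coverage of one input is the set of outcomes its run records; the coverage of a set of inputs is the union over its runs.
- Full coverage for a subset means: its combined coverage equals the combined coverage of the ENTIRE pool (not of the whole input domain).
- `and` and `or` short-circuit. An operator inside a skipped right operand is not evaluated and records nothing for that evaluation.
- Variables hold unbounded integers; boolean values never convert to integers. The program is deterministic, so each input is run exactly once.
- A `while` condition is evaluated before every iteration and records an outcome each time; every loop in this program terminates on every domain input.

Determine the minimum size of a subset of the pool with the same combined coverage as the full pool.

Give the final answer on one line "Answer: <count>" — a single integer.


#1 (k=7, m=12) -> covered: B1=T, B2=S, B4=T, B5=E, B6=F, B8=T, B8=F
#2 (k=5, m=7) -> covered: B1=T, B2=S, B4=F, B5=E, B7=F, B8=T, B8=F
#3 (k=4, m=9) -> covered: B1=T, B2=S, B4=T, B5=E, B6=T, B8=T, B8=F
#4 (k=3, m=9) -> covered: B1=T, B2=S, B4=F, B5=S, B7=F, B8=T, B8=F
#5 (k=6, m=15) -> covered: B1=T, B2=S, B4=T, B5=E, B6=F, B8=T, B8=F
#6 (k=2, m=11) -> covered: B1=T, B2=S, B4=F, B5=S, B7=F, B8=F
#7 (k=3, m=15) -> covered: B1=T, B2=S, B4=F, B5=S, B7=F, B8=F
#8 (k=6, m=3) -> covered: B1=F, B2=E, B3=S, B4=T, B5=E, B6=F, B8=T, B8=F
#9 (k=3, m=4) -> covered: B1=T, B2=S, B4=F, B5=S, B7=F, B8=T, B8=F
#10 (k=8, m=14) -> covered: B1=T, B2=S, B4=F, B5=S, B7=T, B8=T, B8=F
the full pool covers 15 outcomes: B1=T, B1=F, B2=S, B2=E, B3=S, B4=T, B4=F, B5=S, B5=E, B6=T, B6=F, B7=T, B7=F, B8=T, B8=F
size 1 is not enough: best union over all size-1 subsets is 8/15
size 2 is not enough: best union over all size-2 subsets is 13/15
size 3 is not enough: best union over all size-3 subsets is 14/15
inputs {2, 3, 8, 10} (size 4) cover everything; no size-4 subset with a lexicographically smaller index list covers all 15
Answer: 4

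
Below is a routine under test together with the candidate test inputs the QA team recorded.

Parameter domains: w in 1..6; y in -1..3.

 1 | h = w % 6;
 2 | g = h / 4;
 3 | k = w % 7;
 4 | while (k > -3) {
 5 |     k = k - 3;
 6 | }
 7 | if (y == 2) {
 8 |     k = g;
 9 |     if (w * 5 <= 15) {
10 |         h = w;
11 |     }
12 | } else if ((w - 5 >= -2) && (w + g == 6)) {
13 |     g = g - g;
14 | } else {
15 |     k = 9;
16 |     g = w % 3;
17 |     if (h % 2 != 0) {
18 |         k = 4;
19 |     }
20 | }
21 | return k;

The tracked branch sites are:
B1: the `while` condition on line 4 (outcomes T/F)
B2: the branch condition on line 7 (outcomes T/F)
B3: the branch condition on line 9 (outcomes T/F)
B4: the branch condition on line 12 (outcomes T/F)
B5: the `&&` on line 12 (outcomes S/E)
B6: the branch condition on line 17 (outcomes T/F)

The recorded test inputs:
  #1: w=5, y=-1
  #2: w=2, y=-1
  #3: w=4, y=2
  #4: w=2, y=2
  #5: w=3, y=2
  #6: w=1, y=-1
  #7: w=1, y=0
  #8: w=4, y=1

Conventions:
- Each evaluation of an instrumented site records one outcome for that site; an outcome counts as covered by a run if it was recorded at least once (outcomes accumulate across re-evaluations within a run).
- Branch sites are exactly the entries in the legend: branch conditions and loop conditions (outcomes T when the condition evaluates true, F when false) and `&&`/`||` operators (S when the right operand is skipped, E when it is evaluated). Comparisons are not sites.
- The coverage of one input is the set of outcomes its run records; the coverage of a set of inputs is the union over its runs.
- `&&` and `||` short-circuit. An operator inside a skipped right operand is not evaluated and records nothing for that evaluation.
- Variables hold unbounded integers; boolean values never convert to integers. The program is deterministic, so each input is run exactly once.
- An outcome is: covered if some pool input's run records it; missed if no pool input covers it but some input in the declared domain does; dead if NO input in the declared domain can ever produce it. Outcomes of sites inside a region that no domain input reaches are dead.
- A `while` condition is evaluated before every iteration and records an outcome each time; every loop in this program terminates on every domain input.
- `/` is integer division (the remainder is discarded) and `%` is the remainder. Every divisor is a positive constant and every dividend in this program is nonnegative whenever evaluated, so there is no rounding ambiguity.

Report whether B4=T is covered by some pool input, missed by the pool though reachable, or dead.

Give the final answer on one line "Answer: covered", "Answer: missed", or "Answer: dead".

B4=T is recorded by pool input(s) 1 -> covered

Answer: covered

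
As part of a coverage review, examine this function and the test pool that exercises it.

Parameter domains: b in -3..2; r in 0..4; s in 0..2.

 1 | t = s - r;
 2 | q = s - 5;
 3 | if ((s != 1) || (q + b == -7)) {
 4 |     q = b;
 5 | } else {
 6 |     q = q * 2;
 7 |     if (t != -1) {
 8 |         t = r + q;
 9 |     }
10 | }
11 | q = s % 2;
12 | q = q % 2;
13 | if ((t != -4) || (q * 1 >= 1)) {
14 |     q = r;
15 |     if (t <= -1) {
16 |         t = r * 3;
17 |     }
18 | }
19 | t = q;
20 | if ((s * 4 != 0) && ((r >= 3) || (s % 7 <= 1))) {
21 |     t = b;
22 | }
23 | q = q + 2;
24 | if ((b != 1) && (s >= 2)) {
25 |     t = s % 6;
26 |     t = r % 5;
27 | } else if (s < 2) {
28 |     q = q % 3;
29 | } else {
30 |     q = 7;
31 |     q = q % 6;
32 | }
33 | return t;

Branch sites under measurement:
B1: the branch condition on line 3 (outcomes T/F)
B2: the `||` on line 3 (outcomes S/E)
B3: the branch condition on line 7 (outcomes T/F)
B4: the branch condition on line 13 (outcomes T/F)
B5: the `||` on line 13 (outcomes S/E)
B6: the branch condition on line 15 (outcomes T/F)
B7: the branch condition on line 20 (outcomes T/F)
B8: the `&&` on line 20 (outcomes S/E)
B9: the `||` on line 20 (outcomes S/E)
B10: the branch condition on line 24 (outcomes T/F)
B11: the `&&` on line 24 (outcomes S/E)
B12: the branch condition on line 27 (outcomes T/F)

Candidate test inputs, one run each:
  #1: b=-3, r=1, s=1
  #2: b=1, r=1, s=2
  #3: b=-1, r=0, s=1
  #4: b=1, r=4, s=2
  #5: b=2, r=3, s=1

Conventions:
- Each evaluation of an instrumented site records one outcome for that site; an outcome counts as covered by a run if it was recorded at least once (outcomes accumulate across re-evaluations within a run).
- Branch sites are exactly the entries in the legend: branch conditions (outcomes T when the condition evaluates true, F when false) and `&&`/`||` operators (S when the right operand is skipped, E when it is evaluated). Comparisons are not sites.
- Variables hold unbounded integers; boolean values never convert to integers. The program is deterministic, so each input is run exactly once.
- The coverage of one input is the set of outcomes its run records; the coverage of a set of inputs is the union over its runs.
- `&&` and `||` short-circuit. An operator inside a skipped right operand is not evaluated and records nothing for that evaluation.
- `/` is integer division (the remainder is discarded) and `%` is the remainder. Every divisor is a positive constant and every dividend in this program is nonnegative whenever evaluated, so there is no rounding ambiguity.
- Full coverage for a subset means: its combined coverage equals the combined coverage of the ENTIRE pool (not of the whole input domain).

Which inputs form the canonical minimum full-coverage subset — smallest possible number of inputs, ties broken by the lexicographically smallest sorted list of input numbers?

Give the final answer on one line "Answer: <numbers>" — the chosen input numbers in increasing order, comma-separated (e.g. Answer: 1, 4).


run #1 (b=-3, r=1, s=1) runs B2->E, B1->T, B5->S, B4->T, B6->F, B8->E, B9->E, B7->T, B11->E, B10->F, B12->T; records B1=T, B2=E, B4=T, B5=S, B6=F, B7=T, B8=E, B9=E, B10=F, B11=E, B12=T
run #2 (b=1, r=1, s=2) runs B2->S, B1->T, B5->S, B4->T, B6->F, B8->E, B9->E, B7->F, B11->S, B10->F, B12->F; records B1=T, B2=S, B4=T, B5=S, B6=F, B7=F, B8=E, B9=E, B10=F, B11=S, B12=F
run #3 (b=-1, r=0, s=1) runs B2->E, B1->F, B3->T, B5->S, B4->T, B6->T, B8->E, B9->E, B7->T, B11->E, B10->F, B12->T; records B1=F, B2=E, B3=T, B4=T, B5=S, B6=T, B7=T, B8=E, B9=E, B10=F, B11=E, B12=T
run #4 (b=1, r=4, s=2) runs B2->S, B1->T, B5->S, B4->T, B6->T, B8->E, B9->S, B7->T, B11->S, B10->F, B12->F; records B1=T, B2=S, B4=T, B5=S, B6=T, B7=T, B8=E, B9=S, B10=F, B11=S, B12=F
run #5 (b=2, r=3, s=1) runs B2->E, B1->F, B3->T, B5->S, B4->T, B6->T, B8->E, B9->S, B7->T, B11->E, B10->F, B12->T; records B1=F, B2=E, B3=T, B4=T, B5=S, B6=T, B7=T, B8=E, B9=S, B10=F, B11=E, B12=T
union over all inputs: B1=T, B1=F, B2=S, B2=E, B3=T, B4=T, B5=S, B6=T, B6=F, B7=T, B7=F, B8=E, B9=S, B9=E, B10=F, B11=S, B11=E, B12=T, B12=F (19 outcomes)
checked all size-1 subsets: none covers 19 outcomes (max 12/19)
the canonical winner is {2, 5}: size 2, full 19-outcome coverage, earliest index list among size-2 covers
Answer: 2, 5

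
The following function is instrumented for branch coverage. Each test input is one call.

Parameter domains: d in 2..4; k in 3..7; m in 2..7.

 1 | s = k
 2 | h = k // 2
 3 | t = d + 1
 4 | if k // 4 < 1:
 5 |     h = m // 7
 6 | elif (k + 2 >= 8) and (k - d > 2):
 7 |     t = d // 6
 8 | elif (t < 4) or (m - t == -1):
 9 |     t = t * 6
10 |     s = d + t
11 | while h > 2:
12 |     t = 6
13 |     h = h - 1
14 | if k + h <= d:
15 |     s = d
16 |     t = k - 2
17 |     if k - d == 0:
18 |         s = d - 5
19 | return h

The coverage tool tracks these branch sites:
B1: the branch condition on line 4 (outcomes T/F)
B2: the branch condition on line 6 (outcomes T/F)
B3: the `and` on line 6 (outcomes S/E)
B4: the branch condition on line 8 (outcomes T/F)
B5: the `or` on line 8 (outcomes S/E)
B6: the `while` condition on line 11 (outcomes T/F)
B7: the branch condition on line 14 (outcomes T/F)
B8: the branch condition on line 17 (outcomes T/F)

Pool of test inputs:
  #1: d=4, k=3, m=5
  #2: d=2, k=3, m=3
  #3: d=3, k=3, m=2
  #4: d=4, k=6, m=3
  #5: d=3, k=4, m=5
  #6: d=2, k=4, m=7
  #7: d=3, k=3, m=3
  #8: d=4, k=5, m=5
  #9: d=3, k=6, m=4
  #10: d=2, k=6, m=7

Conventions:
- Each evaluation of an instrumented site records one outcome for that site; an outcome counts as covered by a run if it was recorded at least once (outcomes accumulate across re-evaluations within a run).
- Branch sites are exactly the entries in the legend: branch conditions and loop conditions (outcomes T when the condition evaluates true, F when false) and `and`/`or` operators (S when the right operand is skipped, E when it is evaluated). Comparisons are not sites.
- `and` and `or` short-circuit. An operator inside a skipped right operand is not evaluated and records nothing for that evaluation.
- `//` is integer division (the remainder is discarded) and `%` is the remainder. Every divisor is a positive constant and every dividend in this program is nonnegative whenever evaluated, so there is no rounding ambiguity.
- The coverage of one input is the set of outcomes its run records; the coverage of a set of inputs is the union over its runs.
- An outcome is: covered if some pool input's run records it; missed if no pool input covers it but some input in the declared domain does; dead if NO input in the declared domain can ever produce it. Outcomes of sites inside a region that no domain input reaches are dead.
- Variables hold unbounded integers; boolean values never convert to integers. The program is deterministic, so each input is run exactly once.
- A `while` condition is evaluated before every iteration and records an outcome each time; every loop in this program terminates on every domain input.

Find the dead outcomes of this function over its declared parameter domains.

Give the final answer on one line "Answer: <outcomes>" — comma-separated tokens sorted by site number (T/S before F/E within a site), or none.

exhaustive pass over the 90-input domain:
  reachable outcomes have witnesses, e.g. B1=T (e.g. d=2, k=3, m=2), B1=F (e.g. d=2, k=4, m=2), B2=T (e.g. d=2, k=6, m=2), B2=F (e.g. d=2, k=4, m=2)

Answer: none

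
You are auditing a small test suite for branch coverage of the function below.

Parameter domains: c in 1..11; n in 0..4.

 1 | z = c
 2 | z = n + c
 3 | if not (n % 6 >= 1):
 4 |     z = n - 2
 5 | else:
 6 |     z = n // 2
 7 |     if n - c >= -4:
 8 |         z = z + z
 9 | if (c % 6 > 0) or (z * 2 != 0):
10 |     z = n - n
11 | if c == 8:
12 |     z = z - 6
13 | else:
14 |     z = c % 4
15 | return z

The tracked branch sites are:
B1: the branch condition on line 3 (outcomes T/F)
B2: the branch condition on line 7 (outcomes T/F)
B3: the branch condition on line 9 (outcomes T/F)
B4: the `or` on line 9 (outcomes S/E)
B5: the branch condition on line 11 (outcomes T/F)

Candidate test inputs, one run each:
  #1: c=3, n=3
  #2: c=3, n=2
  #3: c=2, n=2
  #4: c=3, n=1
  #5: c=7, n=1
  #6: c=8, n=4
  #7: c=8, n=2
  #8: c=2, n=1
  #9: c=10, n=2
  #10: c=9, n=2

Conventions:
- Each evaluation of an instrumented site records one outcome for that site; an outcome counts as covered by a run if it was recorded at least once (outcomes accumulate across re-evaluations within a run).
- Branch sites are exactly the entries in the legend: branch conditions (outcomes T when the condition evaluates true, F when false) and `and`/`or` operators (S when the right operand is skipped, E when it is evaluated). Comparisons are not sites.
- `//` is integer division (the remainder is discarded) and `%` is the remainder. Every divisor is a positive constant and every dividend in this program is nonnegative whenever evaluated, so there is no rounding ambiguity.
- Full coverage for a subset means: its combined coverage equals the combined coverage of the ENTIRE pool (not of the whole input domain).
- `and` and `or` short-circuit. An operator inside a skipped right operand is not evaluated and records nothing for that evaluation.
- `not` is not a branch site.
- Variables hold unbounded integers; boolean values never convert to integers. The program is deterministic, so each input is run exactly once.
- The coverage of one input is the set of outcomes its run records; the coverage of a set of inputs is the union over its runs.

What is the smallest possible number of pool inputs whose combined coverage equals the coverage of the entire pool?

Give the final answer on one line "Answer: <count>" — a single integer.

run #1 (c=3, n=3) runs B1->F, B2->T, B4->S, B3->T, B5->F; records B1=F, B2=T, B3=T, B4=S, B5=F
run #2 (c=3, n=2) runs B1->F, B2->T, B4->S, B3->T, B5->F; records B1=F, B2=T, B3=T, B4=S, B5=F
run #3 (c=2, n=2) runs B1->F, B2->T, B4->S, B3->T, B5->F; records B1=F, B2=T, B3=T, B4=S, B5=F
run #4 (c=3, n=1) runs B1->F, B2->T, B4->S, B3->T, B5->F; records B1=F, B2=T, B3=T, B4=S, B5=F
run #5 (c=7, n=1) runs B1->F, B2->F, B4->S, B3->T, B5->F; records B1=F, B2=F, B3=T, B4=S, B5=F
run #6 (c=8, n=4) runs B1->F, B2->T, B4->S, B3->T, B5->T; records B1=F, B2=T, B3=T, B4=S, B5=T
run #7 (c=8, n=2) runs B1->F, B2->F, B4->S, B3->T, B5->T; records B1=F, B2=F, B3=T, B4=S, B5=T
run #8 (c=2, n=1) runs B1->F, B2->T, B4->S, B3->T, B5->F; records B1=F, B2=T, B3=T, B4=S, B5=F
run #9 (c=10, n=2) runs B1->F, B2->F, B4->S, B3->T, B5->F; records B1=F, B2=F, B3=T, B4=S, B5=F
run #10 (c=9, n=2) runs B1->F, B2->F, B4->S, B3->T, B5->F; records B1=F, B2=F, B3=T, B4=S, B5=F
union over all inputs: B1=F, B2=T, B2=F, B3=T, B4=S, B5=T, B5=F (7 outcomes)
every size-1 subset falls short of the 7 outcomes (best: 5/7)
inputs {1, 7} (size 2) cover everything; no size-2 subset with a lexicographically smaller index list covers all 7

Answer: 2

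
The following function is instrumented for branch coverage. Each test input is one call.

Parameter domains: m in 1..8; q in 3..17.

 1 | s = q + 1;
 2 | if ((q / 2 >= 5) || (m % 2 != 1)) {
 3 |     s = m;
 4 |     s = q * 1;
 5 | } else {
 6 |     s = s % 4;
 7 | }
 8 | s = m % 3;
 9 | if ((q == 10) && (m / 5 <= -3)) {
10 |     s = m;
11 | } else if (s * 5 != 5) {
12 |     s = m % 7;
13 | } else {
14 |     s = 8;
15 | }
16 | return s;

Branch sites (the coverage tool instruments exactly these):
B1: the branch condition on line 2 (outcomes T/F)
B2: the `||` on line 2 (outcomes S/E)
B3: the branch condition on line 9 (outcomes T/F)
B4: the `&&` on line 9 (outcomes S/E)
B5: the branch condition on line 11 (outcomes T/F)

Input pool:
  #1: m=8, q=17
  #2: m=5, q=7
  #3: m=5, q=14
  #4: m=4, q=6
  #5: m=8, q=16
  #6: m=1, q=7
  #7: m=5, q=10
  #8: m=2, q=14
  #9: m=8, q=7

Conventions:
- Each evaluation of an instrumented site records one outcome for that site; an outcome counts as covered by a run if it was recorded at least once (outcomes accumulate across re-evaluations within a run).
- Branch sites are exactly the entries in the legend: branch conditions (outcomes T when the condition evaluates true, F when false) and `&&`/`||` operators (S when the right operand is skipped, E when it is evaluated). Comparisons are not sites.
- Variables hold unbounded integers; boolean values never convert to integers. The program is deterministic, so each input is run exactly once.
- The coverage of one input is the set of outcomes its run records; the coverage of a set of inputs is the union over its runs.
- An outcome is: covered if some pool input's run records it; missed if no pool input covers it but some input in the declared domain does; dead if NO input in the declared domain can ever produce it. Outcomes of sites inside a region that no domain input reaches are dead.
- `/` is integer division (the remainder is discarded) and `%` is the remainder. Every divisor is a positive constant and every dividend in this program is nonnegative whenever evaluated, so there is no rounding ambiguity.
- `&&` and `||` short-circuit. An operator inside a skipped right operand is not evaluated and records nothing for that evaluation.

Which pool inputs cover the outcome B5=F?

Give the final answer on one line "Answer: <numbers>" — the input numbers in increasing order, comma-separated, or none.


input #1 (m=8, q=17): misses B5=F
input #2 (m=5, q=7): misses B5=F
input #3 (m=5, q=14): misses B5=F
input #4 (m=4, q=6): covers B5=F
input #5 (m=8, q=16): misses B5=F
input #6 (m=1, q=7): covers B5=F
input #7 (m=5, q=10): misses B5=F
input #8 (m=2, q=14): misses B5=F
input #9 (m=8, q=7): misses B5=F
Answer: 4, 6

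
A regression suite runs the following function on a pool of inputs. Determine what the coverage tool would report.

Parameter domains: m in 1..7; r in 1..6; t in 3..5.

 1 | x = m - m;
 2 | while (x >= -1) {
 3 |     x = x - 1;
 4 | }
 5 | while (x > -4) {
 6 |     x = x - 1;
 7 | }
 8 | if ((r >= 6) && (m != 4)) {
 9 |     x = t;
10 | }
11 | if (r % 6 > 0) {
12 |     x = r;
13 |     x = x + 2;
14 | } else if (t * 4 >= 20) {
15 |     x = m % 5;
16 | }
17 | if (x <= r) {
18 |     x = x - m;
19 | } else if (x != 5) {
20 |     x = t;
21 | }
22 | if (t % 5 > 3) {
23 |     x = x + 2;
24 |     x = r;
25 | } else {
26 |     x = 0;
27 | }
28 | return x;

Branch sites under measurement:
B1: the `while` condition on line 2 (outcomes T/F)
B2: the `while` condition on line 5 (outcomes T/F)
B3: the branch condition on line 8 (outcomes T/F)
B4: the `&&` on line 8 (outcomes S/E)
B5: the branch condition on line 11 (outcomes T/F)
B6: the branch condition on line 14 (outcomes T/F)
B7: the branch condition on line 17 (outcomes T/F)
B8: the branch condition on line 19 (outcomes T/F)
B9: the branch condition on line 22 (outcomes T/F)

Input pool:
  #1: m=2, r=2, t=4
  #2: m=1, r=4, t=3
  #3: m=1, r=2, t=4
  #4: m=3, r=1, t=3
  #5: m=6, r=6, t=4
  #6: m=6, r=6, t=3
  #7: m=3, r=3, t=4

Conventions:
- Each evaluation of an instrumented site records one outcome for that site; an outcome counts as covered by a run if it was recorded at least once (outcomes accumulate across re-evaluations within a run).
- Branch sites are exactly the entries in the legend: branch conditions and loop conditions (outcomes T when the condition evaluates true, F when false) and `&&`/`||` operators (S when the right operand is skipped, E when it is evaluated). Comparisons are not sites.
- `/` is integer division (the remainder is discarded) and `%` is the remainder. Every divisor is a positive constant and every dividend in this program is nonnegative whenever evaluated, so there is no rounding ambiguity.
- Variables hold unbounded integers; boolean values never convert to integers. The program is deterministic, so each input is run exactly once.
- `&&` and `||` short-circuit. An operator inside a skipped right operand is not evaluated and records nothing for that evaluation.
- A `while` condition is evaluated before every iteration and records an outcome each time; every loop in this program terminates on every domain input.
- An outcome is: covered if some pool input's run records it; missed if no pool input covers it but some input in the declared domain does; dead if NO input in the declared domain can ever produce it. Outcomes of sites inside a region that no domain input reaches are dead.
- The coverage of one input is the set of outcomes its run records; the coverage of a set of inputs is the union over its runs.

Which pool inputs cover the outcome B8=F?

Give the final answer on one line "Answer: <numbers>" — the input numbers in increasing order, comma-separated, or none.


input #1 (m=2, r=2, t=4): never hits B8=F
input #2 (m=1, r=4, t=3): never hits B8=F
input #3 (m=1, r=2, t=4): never hits B8=F
input #4 (m=3, r=1, t=3): never hits B8=F
input #5 (m=6, r=6, t=4): never hits B8=F
input #6 (m=6, r=6, t=3): never hits B8=F
input #7 (m=3, r=3, t=4): hits B8=F
Answer: 7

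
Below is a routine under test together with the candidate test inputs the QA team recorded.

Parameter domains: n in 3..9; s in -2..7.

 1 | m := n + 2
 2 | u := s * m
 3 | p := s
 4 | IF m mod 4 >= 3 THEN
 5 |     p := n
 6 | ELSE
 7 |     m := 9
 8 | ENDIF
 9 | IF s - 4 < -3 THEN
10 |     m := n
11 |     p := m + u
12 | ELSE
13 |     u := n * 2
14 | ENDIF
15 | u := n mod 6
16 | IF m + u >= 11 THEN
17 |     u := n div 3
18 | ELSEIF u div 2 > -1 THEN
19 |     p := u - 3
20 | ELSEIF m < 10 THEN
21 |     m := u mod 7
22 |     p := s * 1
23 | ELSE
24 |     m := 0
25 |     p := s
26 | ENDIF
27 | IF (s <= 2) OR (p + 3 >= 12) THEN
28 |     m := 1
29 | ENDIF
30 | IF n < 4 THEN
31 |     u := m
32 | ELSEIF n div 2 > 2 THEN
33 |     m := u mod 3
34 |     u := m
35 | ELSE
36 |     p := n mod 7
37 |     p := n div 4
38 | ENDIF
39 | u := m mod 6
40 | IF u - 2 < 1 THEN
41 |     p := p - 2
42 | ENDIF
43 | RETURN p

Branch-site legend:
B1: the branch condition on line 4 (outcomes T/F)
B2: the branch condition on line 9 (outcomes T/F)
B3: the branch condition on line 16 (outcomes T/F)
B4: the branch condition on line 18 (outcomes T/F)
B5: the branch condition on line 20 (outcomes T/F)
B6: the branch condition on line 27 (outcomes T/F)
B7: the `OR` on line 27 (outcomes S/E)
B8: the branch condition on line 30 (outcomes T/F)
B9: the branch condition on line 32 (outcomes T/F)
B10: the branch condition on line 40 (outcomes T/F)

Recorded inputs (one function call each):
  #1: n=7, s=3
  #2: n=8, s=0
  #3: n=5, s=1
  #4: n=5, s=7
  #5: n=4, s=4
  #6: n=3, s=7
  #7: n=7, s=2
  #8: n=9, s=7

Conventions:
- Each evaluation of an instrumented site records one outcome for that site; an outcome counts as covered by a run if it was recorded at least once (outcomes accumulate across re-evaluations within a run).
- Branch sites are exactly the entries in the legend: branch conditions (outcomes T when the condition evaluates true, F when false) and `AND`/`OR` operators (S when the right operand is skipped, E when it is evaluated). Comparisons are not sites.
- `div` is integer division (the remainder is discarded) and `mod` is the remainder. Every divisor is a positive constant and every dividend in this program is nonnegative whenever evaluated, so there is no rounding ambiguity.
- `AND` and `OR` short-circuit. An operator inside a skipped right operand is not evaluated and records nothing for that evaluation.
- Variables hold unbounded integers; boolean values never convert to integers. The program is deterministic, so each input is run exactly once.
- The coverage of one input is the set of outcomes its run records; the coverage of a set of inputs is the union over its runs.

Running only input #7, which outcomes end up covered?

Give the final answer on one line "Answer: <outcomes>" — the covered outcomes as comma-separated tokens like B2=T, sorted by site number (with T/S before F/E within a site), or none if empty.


Event log for input #7 (n=7, s=2):
  B1->F, B2->F, B3->F, B4->T, B7->S, B6->T, B8->F, B9->T, B10->T
as a set, this run covers: B1=F, B2=F, B3=F, B4=T, B6=T, B7=S, B8=F, B9=T, B10=T
Answer: B1=F, B2=F, B3=F, B4=T, B6=T, B7=S, B8=F, B9=T, B10=T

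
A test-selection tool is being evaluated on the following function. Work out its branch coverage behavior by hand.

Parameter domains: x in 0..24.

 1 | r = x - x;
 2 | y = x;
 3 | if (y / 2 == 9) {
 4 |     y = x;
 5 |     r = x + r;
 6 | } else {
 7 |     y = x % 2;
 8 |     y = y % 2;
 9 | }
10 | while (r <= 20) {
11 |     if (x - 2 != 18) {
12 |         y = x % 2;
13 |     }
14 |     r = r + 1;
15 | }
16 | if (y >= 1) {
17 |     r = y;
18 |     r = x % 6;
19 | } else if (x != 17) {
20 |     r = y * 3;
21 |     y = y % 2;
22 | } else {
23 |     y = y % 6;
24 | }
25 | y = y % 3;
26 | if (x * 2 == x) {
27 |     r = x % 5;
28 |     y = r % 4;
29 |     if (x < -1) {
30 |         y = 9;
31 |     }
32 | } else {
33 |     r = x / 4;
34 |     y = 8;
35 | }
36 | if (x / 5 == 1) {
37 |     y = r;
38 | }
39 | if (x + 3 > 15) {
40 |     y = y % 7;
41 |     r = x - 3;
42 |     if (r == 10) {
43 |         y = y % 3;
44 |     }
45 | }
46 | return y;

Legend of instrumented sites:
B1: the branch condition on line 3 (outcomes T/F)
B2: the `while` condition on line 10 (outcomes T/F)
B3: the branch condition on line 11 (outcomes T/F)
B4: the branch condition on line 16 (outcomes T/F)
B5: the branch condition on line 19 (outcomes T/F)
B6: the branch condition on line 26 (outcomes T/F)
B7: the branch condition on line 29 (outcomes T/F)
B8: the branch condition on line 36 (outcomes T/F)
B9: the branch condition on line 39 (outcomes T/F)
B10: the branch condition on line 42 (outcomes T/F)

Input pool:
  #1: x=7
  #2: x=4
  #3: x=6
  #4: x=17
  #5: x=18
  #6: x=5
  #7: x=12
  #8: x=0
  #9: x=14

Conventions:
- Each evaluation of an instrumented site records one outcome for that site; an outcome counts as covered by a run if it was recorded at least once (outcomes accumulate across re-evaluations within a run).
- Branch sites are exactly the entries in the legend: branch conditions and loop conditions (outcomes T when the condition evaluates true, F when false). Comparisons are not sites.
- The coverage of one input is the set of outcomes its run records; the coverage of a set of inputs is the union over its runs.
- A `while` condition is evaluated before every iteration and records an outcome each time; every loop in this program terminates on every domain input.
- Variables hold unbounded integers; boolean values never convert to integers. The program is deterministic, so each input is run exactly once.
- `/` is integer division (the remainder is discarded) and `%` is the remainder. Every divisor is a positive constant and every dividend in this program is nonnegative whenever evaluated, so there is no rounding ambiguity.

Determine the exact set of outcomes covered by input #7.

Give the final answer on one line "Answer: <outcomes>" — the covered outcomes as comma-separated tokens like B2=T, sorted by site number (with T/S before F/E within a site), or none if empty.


Event log for input #7 (x=12):
  B1->F, B2->T, B3->T, B2->T, B3->T, B2->T, B3->T, B2->T, B3->T, B2->T
  B3->T, B2->T, B3->T, B2->T, B3->T, B2->T, B3->T, B2->T, B3->T, B2->T
  B3->T, B2->T, B3->T, B2->T, B3->T, B2->T, B3->T, B2->T, B3->T, B2->T
  B3->T, B2->T, B3->T, B2->T, B3->T, B2->T, B3->T, B2->T, B3->T, B2->T
  B3->T, B2->T, B3->T, B2->F, B4->F, B5->T, B6->F, B8->F, B9->F
deduplicating events, the covered set is: B1=F, B2=T, B2=F, B3=T, B4=F, B5=T, B6=F, B8=F, B9=F
Answer: B1=F, B2=T, B2=F, B3=T, B4=F, B5=T, B6=F, B8=F, B9=F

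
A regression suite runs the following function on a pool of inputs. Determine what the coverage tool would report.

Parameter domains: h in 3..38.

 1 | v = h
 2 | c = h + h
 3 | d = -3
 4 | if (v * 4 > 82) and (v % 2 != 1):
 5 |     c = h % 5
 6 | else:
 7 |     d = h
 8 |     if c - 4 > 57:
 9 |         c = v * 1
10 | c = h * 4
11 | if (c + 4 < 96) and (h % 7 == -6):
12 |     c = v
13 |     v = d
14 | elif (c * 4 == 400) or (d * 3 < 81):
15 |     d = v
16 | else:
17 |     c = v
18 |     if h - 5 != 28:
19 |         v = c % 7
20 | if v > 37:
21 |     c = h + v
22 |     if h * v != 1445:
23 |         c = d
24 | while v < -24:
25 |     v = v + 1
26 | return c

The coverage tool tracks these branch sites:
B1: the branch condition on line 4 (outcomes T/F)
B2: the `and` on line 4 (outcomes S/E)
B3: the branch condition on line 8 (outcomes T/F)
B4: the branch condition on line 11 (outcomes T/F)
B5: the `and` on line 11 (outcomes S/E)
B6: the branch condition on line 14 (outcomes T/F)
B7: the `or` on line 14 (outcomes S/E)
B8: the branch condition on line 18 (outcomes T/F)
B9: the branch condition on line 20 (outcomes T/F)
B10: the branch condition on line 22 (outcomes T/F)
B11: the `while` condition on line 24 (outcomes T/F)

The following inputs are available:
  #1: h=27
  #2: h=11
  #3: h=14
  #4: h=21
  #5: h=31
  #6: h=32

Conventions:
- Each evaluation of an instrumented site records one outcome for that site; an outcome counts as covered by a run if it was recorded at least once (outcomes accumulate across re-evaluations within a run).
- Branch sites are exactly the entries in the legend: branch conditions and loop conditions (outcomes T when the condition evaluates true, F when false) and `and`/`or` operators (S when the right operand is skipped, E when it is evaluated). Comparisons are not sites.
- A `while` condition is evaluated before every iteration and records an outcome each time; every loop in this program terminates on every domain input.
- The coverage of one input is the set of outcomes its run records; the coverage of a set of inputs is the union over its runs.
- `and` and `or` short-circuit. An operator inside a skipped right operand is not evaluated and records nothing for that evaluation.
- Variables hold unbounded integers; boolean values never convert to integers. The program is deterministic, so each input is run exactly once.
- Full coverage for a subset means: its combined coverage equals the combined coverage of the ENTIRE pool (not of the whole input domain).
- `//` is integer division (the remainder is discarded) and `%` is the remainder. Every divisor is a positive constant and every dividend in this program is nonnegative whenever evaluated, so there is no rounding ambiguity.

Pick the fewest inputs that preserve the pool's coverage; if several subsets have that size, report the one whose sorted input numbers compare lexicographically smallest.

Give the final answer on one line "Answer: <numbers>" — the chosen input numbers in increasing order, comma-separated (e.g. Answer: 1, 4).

run #1 (h=27) records B1=F, B2=E, B3=F, B4=F, B5=S, B6=F, B7=E, B8=T, B9=F, B11=F
run #2 (h=11) records B1=F, B2=S, B3=F, B4=F, B5=E, B6=T, B7=E, B9=F, B11=F
run #3 (h=14) records B1=F, B2=S, B3=F, B4=F, B5=E, B6=T, B7=E, B9=F, B11=F
run #4 (h=21) records B1=F, B2=E, B3=F, B4=F, B5=E, B6=T, B7=E, B9=F, B11=F
run #5 (h=31) records B1=F, B2=E, B3=T, B4=F, B5=S, B6=F, B7=E, B8=T, B9=F, B11=F
run #6 (h=32) records B1=T, B2=E, B4=F, B5=S, B6=T, B7=E, B9=F, B11=F
union over all inputs: B1=T, B1=F, B2=S, B2=E, B3=T, B3=F, B4=F, B5=S, B5=E, B6=T, B6=F, B7=E, B8=T, B9=F, B11=F (15 outcomes)
checked all size-1 subsets: none covers 15 outcomes (max 10/15)
checked all size-2 subsets: none covers 15 outcomes (max 14/15)
the canonical winner is {2, 5, 6}: size 3, full 15-outcome coverage, earliest index list among size-3 covers

Answer: 2, 5, 6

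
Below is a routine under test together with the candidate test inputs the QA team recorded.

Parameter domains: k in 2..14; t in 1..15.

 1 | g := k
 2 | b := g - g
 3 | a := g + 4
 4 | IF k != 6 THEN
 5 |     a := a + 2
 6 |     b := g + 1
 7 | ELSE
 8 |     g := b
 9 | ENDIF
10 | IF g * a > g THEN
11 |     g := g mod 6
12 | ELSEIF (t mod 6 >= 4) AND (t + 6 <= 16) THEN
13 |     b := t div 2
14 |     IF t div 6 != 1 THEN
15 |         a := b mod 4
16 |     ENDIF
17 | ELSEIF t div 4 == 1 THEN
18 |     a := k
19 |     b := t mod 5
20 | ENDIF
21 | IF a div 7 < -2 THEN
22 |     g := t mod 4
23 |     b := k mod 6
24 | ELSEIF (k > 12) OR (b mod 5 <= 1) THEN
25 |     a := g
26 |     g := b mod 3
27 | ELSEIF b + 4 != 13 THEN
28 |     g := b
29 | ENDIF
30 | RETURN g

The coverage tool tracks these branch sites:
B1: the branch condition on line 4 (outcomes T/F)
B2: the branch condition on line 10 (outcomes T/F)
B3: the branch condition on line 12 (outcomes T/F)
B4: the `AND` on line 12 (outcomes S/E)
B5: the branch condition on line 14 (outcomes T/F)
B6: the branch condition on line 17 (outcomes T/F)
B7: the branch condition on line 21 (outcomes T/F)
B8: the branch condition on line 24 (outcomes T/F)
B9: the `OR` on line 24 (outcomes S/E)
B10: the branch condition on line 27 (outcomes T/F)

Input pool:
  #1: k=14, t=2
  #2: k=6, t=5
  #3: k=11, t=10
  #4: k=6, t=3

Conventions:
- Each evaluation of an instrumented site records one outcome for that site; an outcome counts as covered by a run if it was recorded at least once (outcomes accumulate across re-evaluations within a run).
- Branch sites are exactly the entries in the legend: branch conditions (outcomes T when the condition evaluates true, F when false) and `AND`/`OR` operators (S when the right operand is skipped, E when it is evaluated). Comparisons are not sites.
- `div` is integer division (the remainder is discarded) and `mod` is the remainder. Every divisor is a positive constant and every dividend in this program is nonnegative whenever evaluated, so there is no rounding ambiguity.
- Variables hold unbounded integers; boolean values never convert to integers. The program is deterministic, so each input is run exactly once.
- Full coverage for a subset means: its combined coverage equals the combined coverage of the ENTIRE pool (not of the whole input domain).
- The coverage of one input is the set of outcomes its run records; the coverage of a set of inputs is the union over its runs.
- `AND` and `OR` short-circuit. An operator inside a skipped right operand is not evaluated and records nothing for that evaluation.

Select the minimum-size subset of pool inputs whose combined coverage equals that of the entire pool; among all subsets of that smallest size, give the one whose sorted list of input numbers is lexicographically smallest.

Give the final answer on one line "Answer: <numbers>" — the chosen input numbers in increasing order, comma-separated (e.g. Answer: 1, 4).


input #1, k=14, t=2: events B1->T, B2->T, B7->F, B9->S, B8->T; outcomes B1=T, B2=T, B7=F, B8=T, B9=S
input #2, k=6, t=5: events B1->F, B2->F, B4->E, B3->T, B5->T, B7->F, B9->E, B8->F, B10->T; outcomes B1=F, B2=F, B3=T, B4=E, B5=T, B7=F, B8=F, B9=E, B10=T
input #3, k=11, t=10: events B1->T, B2->T, B7->F, B9->E, B8->F, B10->T; outcomes B1=T, B2=T, B7=F, B8=F, B9=E, B10=T
input #4, k=6, t=3: events B1->F, B2->F, B4->S, B3->F, B6->F, B7->F, B9->E, B8->T; outcomes B1=F, B2=F, B3=F, B4=S, B6=F, B7=F, B8=T, B9=E
union over all inputs: B1=T, B1=F, B2=T, B2=F, B3=T, B3=F, B4=S, B4=E, B5=T, B6=F, B7=F, B8=T, B8=F, B9=S, B9=E, B10=T (16 outcomes)
no size-1 subset reaches all 16 outcomes (best union: 9/16)
no size-2 subset reaches all 16 outcomes (best union: 13/16)
at size 3, {1, 2, 4} reaches all 16 outcomes; every lexicographically earlier size-3 subset fails
Answer: 1, 2, 4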